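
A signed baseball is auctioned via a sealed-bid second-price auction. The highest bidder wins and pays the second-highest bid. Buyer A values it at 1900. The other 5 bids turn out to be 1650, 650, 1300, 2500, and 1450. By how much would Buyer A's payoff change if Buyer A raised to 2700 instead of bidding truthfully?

Payoff change: -600.

The highest competing bid is 2500.
Bidding truthfully at 1900: the top bid is 2500 (a rival), so Buyer A loses. Payoff = 0.
Bidding 2700: Buyer A has the top bid, wins, and pays the second-highest bid 2500. Payoff = 1900 − 2500 = -600.
Change = -600 − 0 = -600.
Deviating from a truthful bid can only lose payoff in a second-price auction — never gain.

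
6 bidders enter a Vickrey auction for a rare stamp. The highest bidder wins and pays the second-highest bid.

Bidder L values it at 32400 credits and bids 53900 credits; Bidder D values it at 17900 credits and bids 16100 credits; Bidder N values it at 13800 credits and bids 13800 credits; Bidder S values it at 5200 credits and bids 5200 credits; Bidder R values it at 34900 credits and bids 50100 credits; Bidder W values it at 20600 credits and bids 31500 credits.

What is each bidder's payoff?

Payoffs: Bidder L -17700 credits, Bidder D 0 credits, Bidder N 0 credits, Bidder S 0 credits, Bidder R 0 credits, Bidder W 0 credits.

Ordered from highest: Bidder L 53900 credits, then Bidder R 50100 credits, then Bidder W 31500 credits, then Bidder D 16100 credits, then Bidder N 13800 credits, then Bidder S 5200 credits.
Bidder L has the top bid and wins; the price is the second-highest bid, 50100 credits.
Bidder L's payoff = 32400 credits − 50100 credits = -17700 credits. All other bidders lose, so their payoff is 0.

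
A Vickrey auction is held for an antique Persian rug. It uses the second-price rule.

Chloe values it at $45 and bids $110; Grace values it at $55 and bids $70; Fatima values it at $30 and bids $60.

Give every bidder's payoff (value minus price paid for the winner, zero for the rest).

Sorted high to low: Chloe $110, then Grace $70, then Fatima $60.
Chloe has the top bid and wins; the price is the second-highest bid, $70.
Chloe's payoff = $45 − $70 = -$25. All other bidders lose, so their payoff is 0.

Payoffs: Chloe -$25, Grace $0, Fatima $0.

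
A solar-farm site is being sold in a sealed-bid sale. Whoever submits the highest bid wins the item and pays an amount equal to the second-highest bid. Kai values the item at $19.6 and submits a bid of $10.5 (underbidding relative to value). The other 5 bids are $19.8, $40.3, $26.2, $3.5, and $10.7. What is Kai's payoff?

Highest competing bid: $40.3.
Kai's bid $10.5 is not the highest, so Kai loses, pays nothing, and earns zero payoff.

Payoff = $0.0.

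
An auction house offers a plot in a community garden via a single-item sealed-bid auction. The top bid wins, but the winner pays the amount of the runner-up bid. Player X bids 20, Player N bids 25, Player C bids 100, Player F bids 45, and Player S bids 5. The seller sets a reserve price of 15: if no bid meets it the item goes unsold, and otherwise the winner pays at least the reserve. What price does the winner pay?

Ordered from highest: Player C 100 > Player F 45 > Player N 25 > Player X 20 > Player S 5.
Player C has the highest bid, so Player C wins.
The second-highest bid is 45, which exceeds the reserve, so that sets the price.

The winner pays 45.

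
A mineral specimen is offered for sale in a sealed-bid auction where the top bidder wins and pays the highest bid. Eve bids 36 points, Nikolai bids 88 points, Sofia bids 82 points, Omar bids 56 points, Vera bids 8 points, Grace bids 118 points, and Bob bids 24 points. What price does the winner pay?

Bids in descending order: Grace 118 points > Nikolai 88 points > Sofia 82 points > Omar 56 points > Eve 36 points > Bob 24 points > Vera 8 points.
Grace is the highest bidder, so Grace wins.
Under the first-price rule, the price is the highest bid: 118 points.

Price paid: 118 points.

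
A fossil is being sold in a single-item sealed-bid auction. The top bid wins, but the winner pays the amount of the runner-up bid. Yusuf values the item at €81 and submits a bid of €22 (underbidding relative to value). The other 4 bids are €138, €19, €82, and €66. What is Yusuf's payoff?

Highest competing bid: €138.
Yusuf's bid €22 is not the highest, so Yusuf loses, pays nothing, and earns zero payoff.

Payoff = €0.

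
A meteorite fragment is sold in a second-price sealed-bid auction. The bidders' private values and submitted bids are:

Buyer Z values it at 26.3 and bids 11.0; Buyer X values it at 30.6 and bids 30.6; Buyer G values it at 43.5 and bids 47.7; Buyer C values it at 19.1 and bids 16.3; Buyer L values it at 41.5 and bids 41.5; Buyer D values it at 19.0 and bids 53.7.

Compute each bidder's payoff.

Buyer Z 0.0, Buyer X 0.0, Buyer G 0.0, Buyer C 0.0, Buyer L 0.0, Buyer D -28.7.

Ranking the bids: Buyer D 53.7; Buyer G 47.7; Buyer L 41.5; Buyer X 30.6; Buyer C 16.3; Buyer Z 11.0.
Buyer D has the top bid and wins; the price is the second-highest bid, 47.7.
Buyer D's payoff = 19.0 − 47.7 = -28.7. All other bidders lose, so their payoff is 0.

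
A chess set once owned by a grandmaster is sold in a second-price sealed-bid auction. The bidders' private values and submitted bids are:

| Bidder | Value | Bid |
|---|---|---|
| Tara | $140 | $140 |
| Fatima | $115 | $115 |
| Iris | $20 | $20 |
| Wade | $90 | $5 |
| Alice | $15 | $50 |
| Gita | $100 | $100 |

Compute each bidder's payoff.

Bids in descending order: Tara $140 > Fatima $115 > Gita $100 > Alice $50 > Iris $20 > Wade $5.
Tara has the top bid and wins; the price is the second-highest bid, $115.
Tara's payoff = $140 − $115 = $25. All other bidders lose, so their payoff is 0.

Payoffs: Tara $25, Fatima $0, Iris $0, Wade $0, Alice $0, Gita $0.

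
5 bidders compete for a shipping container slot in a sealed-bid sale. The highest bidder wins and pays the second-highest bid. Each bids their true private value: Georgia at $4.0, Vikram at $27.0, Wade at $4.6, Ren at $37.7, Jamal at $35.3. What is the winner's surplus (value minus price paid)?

$2.4

Bids in descending order: Ren $37.7 > Jamal $35.3 > Vikram $27.0 > Wade $4.6 > Georgia $4.0.
Ren wins with the top bid and pays the second-highest, $35.3.
Surplus = $37.7 − $35.3 = $2.4.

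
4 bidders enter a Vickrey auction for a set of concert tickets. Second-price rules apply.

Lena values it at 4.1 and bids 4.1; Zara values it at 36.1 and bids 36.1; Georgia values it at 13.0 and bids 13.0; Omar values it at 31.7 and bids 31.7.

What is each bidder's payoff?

Sorted high to low: Zara 36.1, then Omar 31.7, then Georgia 13.0, then Lena 4.1.
Zara has the top bid and wins; the price is the second-highest bid, 31.7.
Zara's payoff = 36.1 − 31.7 = 4.4. All other bidders lose, so their payoff is 0.

Lena 0.0, Zara 4.4, Georgia 0.0, Omar 0.0.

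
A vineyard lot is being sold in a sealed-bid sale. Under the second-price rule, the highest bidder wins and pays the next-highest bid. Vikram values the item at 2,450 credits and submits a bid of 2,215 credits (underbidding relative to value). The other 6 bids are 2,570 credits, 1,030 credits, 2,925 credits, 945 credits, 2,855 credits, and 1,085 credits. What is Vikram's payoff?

Highest competing bid: 2,925 credits.
Vikram's bid 2,215 credits is not the highest, so Vikram loses, pays nothing, and earns zero payoff.

0 credits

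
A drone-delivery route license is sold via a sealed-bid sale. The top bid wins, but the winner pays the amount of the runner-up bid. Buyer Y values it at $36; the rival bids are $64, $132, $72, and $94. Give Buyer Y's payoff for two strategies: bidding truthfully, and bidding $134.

The highest competing bid is $132.
Bidding truthfully at $36: the top bid is $132 (a rival), so Buyer Y loses. Payoff = $0.
Bidding $134: Buyer Y has the top bid, wins, and pays the second-highest bid $132. Payoff = $36 − $132 = -$96.
This is the dominant-strategy logic: truthful bidding weakly beats any alternative.

Truthful: $0; alternative: -$96.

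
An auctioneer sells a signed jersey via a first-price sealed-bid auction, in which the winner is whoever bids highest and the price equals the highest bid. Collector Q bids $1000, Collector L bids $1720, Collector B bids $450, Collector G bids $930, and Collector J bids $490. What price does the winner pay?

$1720

Sorted high to low: Collector L $1720; Collector Q $1000; Collector G $930; Collector J $490; Collector B $450.
Collector L is the highest bidder, so Collector L wins.
Under the first-price rule, the price is the highest bid: $1720.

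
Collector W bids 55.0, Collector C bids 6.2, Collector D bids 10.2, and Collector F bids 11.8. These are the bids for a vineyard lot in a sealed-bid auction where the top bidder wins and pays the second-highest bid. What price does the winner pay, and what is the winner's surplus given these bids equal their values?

The winner pays 11.8 for a surplus of 43.2.

Sorted high to low: Collector W 55.0, then Collector F 11.8, then Collector D 10.2, then Collector C 6.2.
Collector W is the highest bidder, so Collector W wins.
Under the second-price rule, the price is the second-highest bid: 11.8.
Surplus = 55.0 − 11.8 = 43.2.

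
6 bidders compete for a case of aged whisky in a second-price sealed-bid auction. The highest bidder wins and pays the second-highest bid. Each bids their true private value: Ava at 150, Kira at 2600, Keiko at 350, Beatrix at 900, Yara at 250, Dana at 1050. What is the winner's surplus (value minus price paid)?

Sorted high to low: Kira 2600, then Dana 1050, then Beatrix 900, then Keiko 350, then Yara 250, then Ava 150.
Kira wins with the top bid and pays the second-highest, 1050.
Surplus = 2600 − 1050 = 1550.

1550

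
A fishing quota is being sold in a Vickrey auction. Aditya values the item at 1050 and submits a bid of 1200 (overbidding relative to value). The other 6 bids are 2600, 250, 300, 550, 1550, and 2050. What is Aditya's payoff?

Payoff = 0.

Highest competing bid: 2600.
Aditya's bid 1200 is not the highest, so Aditya loses, pays nothing, and earns zero payoff.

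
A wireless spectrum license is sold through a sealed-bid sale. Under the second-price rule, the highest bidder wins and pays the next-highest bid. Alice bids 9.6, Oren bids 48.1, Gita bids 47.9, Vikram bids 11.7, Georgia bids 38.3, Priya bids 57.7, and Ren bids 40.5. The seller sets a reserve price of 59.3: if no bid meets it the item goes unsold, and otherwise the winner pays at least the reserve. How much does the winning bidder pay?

Ordered from highest: Priya 57.7, then Oren 48.1, then Gita 47.9, then Ren 40.5, then Georgia 38.3, then Vikram 11.7, then Alice 9.6.
The top bid 57.7 is below the reserve 59.3, so the item goes unsold and nothing is paid.

unsold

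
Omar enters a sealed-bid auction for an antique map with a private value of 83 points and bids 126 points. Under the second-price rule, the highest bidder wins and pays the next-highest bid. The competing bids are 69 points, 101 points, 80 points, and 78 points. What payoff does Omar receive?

Payoff = -18 points.

Highest competing bid: 101 points.
Omar's bid 126 points is the highest overall, so Omar wins and pays the second-highest bid, 101 points.
Payoff = value − price = 83 points − 101 points = -18 points.
Overbidding won the item at a price above value — truthful bidding would have avoided this loss.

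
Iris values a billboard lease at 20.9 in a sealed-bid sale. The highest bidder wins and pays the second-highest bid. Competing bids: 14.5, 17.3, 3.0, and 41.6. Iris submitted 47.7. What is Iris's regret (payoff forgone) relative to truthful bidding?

20.7

The highest competing bid is 41.6.
Bidding truthfully at 20.9: the top bid is 41.6 (a rival), so Iris loses. Payoff = 0.0.
Bidding 47.7: Iris has the top bid, wins, and pays the second-highest bid 41.6. Payoff = 20.9 − 41.6 = -20.7.
Regret = truthful payoff − actual payoff = 0.0 − -20.7 = 20.7.
This is the dominant-strategy logic: truthful bidding weakly beats any alternative.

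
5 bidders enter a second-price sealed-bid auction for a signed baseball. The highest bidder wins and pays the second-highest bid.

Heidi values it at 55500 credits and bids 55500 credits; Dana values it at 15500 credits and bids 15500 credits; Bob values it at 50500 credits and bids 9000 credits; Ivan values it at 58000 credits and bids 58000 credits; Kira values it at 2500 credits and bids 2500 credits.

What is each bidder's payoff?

Sorted high to low: Ivan 58000 credits, then Heidi 55500 credits, then Dana 15500 credits, then Bob 9000 credits, then Kira 2500 credits.
Ivan has the top bid and wins; the price is the second-highest bid, 55500 credits.
Ivan's payoff = 58000 credits − 55500 credits = 2500 credits. All other bidders lose, so their payoff is 0.

Heidi 0 credits, Dana 0 credits, Bob 0 credits, Ivan 2500 credits, Kira 0 credits.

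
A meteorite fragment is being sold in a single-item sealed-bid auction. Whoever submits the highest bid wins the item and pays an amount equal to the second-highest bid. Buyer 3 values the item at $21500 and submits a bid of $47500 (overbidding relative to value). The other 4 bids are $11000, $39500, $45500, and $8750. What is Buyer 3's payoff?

Highest competing bid: $45500.
Buyer 3's bid $47500 is the highest overall, so Buyer 3 wins and pays the second-highest bid, $45500.
Payoff = value − price = $21500 − $45500 = -$24000.
Overbidding won the item at a price above value — truthful bidding would have avoided this loss.

-$24000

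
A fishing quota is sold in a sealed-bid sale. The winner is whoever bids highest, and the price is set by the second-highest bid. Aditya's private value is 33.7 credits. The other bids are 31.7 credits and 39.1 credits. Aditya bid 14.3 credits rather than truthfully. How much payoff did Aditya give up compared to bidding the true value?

Payoff forgone: 0.0 credits.

The highest competing bid is 39.1 credits.
Bidding truthfully at 33.7 credits: the top bid is 39.1 credits (a rival), so Aditya loses. Payoff = 0.0 credits.
Bidding 14.3 credits: the top bid is 39.1 credits (a rival), so Aditya loses. Payoff = 0.0 credits.
Regret = truthful payoff − actual payoff = 0.0 credits − 0.0 credits = 0.0 credits.
The bid only affects whether you win, not the price — here both bids land on the same side of the top rival bid, so the deviation is payoff-neutral.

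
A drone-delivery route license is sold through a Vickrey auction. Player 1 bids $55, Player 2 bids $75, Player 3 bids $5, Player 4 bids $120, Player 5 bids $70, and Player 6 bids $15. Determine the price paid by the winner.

Ranking the bids: Player 4 $120; Player 2 $75; Player 5 $70; Player 1 $55; Player 6 $15; Player 3 $5.
Player 4 has the highest bid, so Player 4 wins.
The second-highest bid is $75, so that is what Player 4 pays.

The winner pays $75.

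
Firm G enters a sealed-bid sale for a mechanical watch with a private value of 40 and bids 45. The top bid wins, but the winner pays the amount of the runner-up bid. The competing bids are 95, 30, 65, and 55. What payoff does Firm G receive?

0

Highest competing bid: 95.
Firm G's bid 45 is not the highest, so Firm G loses, pays nothing, and earns zero payoff.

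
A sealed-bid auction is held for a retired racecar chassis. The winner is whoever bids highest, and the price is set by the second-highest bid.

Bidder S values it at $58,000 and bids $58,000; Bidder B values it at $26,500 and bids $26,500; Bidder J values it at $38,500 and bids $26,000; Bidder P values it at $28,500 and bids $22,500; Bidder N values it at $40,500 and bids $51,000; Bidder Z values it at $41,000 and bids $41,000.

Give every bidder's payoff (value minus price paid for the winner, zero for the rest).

Payoffs: Bidder S $7,000, Bidder B $0, Bidder J $0, Bidder P $0, Bidder N $0, Bidder Z $0.

Ordered from highest: Bidder S $58,000; Bidder N $51,000; Bidder Z $41,000; Bidder B $26,500; Bidder J $26,000; Bidder P $22,500.
Bidder S has the top bid and wins; the price is the second-highest bid, $51,000.
Bidder S's payoff = $58,000 − $51,000 = $7,000. All other bidders lose, so their payoff is 0.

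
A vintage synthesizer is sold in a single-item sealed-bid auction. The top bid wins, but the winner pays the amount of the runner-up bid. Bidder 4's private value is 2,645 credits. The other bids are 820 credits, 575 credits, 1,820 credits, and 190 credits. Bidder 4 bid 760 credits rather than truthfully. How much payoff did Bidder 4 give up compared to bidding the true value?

The highest competing bid is 1,820 credits.
Bidding truthfully at 2,645 credits: Bidder 4 has the top bid, wins, and pays the second-highest bid 1,820 credits. Payoff = 2,645 credits − 1,820 credits = 825 credits.
Bidding 760 credits: the top bid is 1,820 credits (a rival), so Bidder 4 loses. Payoff = 0 credits.
Regret = truthful payoff − actual payoff = 825 credits − 0 credits = 825 credits.

825 credits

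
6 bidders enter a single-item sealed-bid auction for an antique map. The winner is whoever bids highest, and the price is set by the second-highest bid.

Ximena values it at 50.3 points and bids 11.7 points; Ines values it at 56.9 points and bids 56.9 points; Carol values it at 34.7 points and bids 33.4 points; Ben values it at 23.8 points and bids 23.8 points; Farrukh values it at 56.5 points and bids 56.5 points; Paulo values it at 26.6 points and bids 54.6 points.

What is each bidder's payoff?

Sorted high to low: Ines 56.9 points; Farrukh 56.5 points; Paulo 54.6 points; Carol 33.4 points; Ben 23.8 points; Ximena 11.7 points.
Ines has the top bid and wins; the price is the second-highest bid, 56.5 points.
Ines's payoff = 56.9 points − 56.5 points = 0.4 points. All other bidders lose, so their payoff is 0.

Ximena 0.0 points, Ines 0.4 points, Carol 0.0 points, Ben 0.0 points, Farrukh 0.0 points, Paulo 0.0 points.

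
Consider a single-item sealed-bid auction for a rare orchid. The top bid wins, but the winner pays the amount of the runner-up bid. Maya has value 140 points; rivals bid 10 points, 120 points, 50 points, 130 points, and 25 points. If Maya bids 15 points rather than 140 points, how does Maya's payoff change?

Change in payoff: -10 points.

The highest competing bid is 130 points.
Bidding truthfully at 140 points: Maya has the top bid, wins, and pays the second-highest bid 130 points. Payoff = 140 points − 130 points = 10 points.
Bidding 15 points: the top bid is 130 points (a rival), so Maya loses. Payoff = 0 points.
Change = 0 points − 10 points = -10 points.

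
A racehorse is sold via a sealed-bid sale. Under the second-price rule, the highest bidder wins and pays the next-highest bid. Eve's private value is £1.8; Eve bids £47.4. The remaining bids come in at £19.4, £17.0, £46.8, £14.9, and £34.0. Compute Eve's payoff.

Payoff = -£45.0.

Highest competing bid: £46.8.
Eve's bid £47.4 is the highest overall, so Eve wins and pays the second-highest bid, £46.8.
Payoff = value − price = £1.8 − £46.8 = -£45.0.
Overbidding won the item at a price above value — truthful bidding would have avoided this loss.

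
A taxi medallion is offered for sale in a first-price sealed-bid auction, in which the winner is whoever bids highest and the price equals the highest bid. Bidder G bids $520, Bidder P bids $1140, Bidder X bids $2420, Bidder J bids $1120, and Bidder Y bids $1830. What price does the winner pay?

Price paid: $2420.

Ordered from highest: Bidder X $2420; Bidder Y $1830; Bidder P $1140; Bidder J $1120; Bidder G $520.
Bidder X is the highest bidder, so Bidder X wins.
Under the first-price rule, the price is the highest bid: $2420.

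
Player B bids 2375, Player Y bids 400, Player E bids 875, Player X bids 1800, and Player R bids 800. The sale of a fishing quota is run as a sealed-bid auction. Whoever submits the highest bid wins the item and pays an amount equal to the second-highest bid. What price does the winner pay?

The winner pays 1800.

Ordered from highest: Player B 2375 > Player X 1800 > Player E 875 > Player R 800 > Player Y 400.
Player B has the highest bid, so Player B wins.
The second-highest bid is 1800, so that is what Player B pays.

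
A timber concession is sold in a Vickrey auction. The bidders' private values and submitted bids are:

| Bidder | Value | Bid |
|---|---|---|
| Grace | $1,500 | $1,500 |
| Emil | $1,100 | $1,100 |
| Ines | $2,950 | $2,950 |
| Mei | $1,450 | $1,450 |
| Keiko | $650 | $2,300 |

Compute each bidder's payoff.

Payoffs: Grace $0, Emil $0, Ines $650, Mei $0, Keiko $0.

Ordered from highest: Ines $2,950, then Keiko $2,300, then Grace $1,500, then Mei $1,450, then Emil $1,100.
Ines has the top bid and wins; the price is the second-highest bid, $2,300.
Ines's payoff = $2,950 − $2,300 = $650. All other bidders lose, so their payoff is 0.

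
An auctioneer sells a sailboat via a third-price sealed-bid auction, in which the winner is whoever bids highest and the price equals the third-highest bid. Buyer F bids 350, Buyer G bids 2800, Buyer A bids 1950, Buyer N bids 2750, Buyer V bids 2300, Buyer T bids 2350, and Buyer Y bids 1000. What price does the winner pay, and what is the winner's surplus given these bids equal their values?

Bids in descending order: Buyer G 2800 > Buyer N 2750 > Buyer T 2350 > Buyer V 2300 > Buyer A 1950 > Buyer Y 1000 > Buyer F 350.
Buyer G is the highest bidder, so Buyer G wins.
Under the third-price rule, the price is the third-highest bid: 2350.
Surplus = 2800 − 2350 = 450.

Price 2350; surplus 450.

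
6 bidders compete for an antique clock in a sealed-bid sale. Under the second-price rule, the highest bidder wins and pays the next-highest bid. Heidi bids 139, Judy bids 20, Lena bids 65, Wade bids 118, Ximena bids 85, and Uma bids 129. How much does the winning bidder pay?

Price paid: 129.

Sorted high to low: Heidi 139 > Uma 129 > Wade 118 > Ximena 85 > Lena 65 > Judy 20.
Heidi has the highest bid, so Heidi wins.
The second-highest bid is 129, so that is what Heidi pays.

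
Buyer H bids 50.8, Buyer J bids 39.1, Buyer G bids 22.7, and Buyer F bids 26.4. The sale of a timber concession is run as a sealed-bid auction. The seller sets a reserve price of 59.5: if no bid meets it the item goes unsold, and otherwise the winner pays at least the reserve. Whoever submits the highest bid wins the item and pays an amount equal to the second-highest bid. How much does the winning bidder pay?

unsold

Ordered from highest: Buyer H 50.8; Buyer J 39.1; Buyer F 26.4; Buyer G 22.7.
The top bid 50.8 is below the reserve 59.5, so the item goes unsold and nothing is paid.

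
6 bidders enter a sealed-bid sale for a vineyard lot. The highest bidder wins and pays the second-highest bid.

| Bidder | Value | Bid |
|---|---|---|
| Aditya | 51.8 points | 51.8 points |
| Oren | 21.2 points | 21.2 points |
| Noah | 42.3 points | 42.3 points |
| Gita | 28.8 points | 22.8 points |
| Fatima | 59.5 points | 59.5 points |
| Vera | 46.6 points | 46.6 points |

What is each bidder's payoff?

Sorted high to low: Fatima 59.5 points; Aditya 51.8 points; Vera 46.6 points; Noah 42.3 points; Gita 22.8 points; Oren 21.2 points.
Fatima has the top bid and wins; the price is the second-highest bid, 51.8 points.
Fatima's payoff = 59.5 points − 51.8 points = 7.7 points. All other bidders lose, so their payoff is 0.

Aditya 0.0 points, Oren 0.0 points, Noah 0.0 points, Gita 0.0 points, Fatima 7.7 points, Vera 0.0 points.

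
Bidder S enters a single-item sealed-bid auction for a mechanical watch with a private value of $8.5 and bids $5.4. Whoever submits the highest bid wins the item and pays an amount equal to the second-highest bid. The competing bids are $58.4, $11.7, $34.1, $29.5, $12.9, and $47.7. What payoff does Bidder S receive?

Highest competing bid: $58.4.
Bidder S's bid $5.4 is not the highest, so Bidder S loses, pays nothing, and earns zero payoff.

$0.0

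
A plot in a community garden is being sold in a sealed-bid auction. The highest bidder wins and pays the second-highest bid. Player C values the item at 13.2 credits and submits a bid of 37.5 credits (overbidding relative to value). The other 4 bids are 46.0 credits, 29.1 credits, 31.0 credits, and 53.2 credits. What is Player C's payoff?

Highest competing bid: 53.2 credits.
Player C's bid 37.5 credits is not the highest, so Player C loses, pays nothing, and earns zero payoff.

0.0 credits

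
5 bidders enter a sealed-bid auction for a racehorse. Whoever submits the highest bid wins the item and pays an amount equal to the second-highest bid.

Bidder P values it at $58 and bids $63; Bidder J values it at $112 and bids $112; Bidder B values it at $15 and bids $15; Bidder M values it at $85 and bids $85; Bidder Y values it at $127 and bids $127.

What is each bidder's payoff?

Ordered from highest: Bidder Y $127; Bidder J $112; Bidder M $85; Bidder P $63; Bidder B $15.
Bidder Y has the top bid and wins; the price is the second-highest bid, $112.
Bidder Y's payoff = $127 − $112 = $15. All other bidders lose, so their payoff is 0.

Bidder P $0, Bidder J $0, Bidder B $0, Bidder M $0, Bidder Y $15.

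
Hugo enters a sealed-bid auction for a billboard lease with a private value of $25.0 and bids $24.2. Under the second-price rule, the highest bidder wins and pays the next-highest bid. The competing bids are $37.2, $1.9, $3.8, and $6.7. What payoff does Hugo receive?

Hugo's payoff: $0.0.

Highest competing bid: $37.2.
Hugo's bid $24.2 is not the highest, so Hugo loses, pays nothing, and earns zero payoff.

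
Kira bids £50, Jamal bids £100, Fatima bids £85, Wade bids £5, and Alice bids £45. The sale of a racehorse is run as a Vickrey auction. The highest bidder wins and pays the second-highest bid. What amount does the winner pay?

£85

Sorted high to low: Jamal £100; Fatima £85; Kira £50; Alice £45; Wade £5.
Jamal has the highest bid, so Jamal wins.
The second-highest bid is £85, so that is what Jamal pays.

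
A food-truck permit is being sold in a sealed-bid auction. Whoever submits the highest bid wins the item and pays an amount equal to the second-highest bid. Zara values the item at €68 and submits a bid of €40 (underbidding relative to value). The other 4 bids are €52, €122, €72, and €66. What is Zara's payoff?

Highest competing bid: €122.
Zara's bid €40 is not the highest, so Zara loses, pays nothing, and earns zero payoff.

Zara's payoff: €0.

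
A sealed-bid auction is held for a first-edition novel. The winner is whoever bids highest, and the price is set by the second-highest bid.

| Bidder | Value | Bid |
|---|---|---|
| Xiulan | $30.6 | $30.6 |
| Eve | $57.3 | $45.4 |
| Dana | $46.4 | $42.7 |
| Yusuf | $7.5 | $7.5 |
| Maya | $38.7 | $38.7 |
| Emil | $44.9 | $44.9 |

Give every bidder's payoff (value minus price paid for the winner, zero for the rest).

Xiulan $0.0, Eve $12.4, Dana $0.0, Yusuf $0.0, Maya $0.0, Emil $0.0.

Ordered from highest: Eve $45.4 > Emil $44.9 > Dana $42.7 > Maya $38.7 > Xiulan $30.6 > Yusuf $7.5.
Eve has the top bid and wins; the price is the second-highest bid, $44.9.
Eve's payoff = $57.3 − $44.9 = $12.4. All other bidders lose, so their payoff is 0.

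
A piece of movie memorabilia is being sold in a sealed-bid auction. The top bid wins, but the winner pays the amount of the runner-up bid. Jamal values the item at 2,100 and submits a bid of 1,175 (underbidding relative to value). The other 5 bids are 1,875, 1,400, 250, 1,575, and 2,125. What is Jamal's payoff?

Payoff = 0.

Highest competing bid: 2,125.
Jamal's bid 1,175 is not the highest, so Jamal loses, pays nothing, and earns zero payoff.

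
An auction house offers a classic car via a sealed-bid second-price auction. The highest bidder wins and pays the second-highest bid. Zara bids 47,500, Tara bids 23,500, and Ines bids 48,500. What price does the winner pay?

Bids in descending order: Ines 48,500, then Zara 47,500, then Tara 23,500.
Ines has the highest bid, so Ines wins.
The second-highest bid is 47,500, so that is what Ines pays.

Price paid: 47,500.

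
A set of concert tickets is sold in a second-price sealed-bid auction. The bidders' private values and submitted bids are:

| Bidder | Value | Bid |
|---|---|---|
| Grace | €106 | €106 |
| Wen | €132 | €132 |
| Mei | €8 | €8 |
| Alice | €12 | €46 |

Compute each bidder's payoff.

Grace €0, Wen €26, Mei €0, Alice €0.

Ranking the bids: Wen €132, then Grace €106, then Alice €46, then Mei €8.
Wen has the top bid and wins; the price is the second-highest bid, €106.
Wen's payoff = €132 − €106 = €26. All other bidders lose, so their payoff is 0.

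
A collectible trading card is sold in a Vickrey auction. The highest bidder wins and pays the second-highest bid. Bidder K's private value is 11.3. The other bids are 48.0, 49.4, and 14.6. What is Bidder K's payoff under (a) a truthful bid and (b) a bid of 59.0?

Truthful: 0.0; alternative: -38.1.

The highest competing bid is 49.4.
Bidding truthfully at 11.3: the top bid is 49.4 (a rival), so Bidder K loses. Payoff = 0.0.
Bidding 59.0: Bidder K has the top bid, wins, and pays the second-highest bid 49.4. Payoff = 11.3 − 49.4 = -38.1.
Deviating from a truthful bid can only lose payoff in a second-price auction — never gain.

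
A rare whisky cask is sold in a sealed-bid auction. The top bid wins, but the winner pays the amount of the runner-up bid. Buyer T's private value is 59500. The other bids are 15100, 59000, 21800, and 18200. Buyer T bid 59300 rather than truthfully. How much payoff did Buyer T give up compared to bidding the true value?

The highest competing bid is 59000.
Bidding truthfully at 59500: Buyer T has the top bid, wins, and pays the second-highest bid 59000. Payoff = 59500 − 59000 = 500.
Bidding 59300: Buyer T has the top bid, wins, and pays the second-highest bid 59000. Payoff = 59500 − 59000 = 500.
Regret = truthful payoff − actual payoff = 500 − 500 = 0.

Payoff forgone: 0.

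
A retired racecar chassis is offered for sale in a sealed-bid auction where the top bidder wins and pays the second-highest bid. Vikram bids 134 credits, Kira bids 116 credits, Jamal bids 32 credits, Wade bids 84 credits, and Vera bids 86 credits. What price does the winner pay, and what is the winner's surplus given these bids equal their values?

The winner pays 116 credits for a surplus of 18 credits.

Ranking the bids: Vikram 134 credits; Kira 116 credits; Vera 86 credits; Wade 84 credits; Jamal 32 credits.
Vikram is the highest bidder, so Vikram wins.
Under the second-price rule, the price is the second-highest bid: 116 credits.
Surplus = 134 credits − 116 credits = 18 credits.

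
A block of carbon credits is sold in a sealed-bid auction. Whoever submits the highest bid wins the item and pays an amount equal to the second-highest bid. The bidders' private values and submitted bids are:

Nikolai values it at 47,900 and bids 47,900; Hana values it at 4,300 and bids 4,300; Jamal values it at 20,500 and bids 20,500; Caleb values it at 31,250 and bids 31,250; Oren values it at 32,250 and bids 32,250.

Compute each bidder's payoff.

Sorted high to low: Nikolai 47,900 > Oren 32,250 > Caleb 31,250 > Jamal 20,500 > Hana 4,300.
Nikolai has the top bid and wins; the price is the second-highest bid, 32,250.
Nikolai's payoff = 47,900 − 32,250 = 15,650. All other bidders lose, so their payoff is 0.

Payoffs: Nikolai 15,650, Hana 0, Jamal 0, Caleb 0, Oren 0.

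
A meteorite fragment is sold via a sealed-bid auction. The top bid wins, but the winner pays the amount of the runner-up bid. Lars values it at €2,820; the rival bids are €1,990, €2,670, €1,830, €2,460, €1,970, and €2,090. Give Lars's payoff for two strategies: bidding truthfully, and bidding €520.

(a) €150  (b) €0

The highest competing bid is €2,670.
Bidding truthfully at €2,820: Lars has the top bid, wins, and pays the second-highest bid €2,670. Payoff = €2,820 − €2,670 = €150.
Bidding €520: the top bid is €2,670 (a rival), so Lars loses. Payoff = €0.
Deviating from a truthful bid can only lose payoff in a second-price auction — never gain.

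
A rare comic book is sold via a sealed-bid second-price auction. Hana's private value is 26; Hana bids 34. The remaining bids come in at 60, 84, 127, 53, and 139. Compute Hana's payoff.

Highest competing bid: 139.
Hana's bid 34 is not the highest, so Hana loses, pays nothing, and earns zero payoff.

Hana's payoff: 0.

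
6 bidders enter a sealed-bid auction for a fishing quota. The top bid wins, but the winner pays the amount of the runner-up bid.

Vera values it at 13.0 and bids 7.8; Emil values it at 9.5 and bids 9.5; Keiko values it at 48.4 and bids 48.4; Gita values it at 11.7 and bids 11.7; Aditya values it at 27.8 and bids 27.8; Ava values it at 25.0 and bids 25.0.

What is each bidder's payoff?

Sorted high to low: Keiko 48.4, then Aditya 27.8, then Ava 25.0, then Gita 11.7, then Emil 9.5, then Vera 7.8.
Keiko has the top bid and wins; the price is the second-highest bid, 27.8.
Keiko's payoff = 48.4 − 27.8 = 20.6. All other bidders lose, so their payoff is 0.

Payoffs: Vera 0.0, Emil 0.0, Keiko 20.6, Gita 0.0, Aditya 0.0, Ava 0.0.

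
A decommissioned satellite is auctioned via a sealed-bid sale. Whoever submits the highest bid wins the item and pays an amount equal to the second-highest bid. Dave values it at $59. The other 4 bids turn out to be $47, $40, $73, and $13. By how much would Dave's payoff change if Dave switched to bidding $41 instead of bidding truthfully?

The highest competing bid is $73.
Bidding truthfully at $59: the top bid is $73 (a rival), so Dave loses. Payoff = $0.
Bidding $41: the top bid is $73 (a rival), so Dave loses. Payoff = $0.
Change = $0 − $0 = $0.
The bid only affects whether you win, not the price — here both bids land on the same side of the top rival bid, so the deviation is payoff-neutral.

Change in payoff: $0.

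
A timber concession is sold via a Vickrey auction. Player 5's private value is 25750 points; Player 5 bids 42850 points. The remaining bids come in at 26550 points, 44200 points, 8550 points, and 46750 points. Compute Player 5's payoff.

Highest competing bid: 46750 points.
Player 5's bid 42850 points is not the highest, so Player 5 loses, pays nothing, and earns zero payoff.

0 points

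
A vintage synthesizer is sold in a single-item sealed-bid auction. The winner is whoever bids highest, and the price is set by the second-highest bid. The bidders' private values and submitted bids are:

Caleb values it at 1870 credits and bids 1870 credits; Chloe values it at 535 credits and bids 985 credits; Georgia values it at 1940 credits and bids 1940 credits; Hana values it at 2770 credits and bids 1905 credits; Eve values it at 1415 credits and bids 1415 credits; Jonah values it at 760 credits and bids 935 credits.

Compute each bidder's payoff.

Bids in descending order: Georgia 1940 credits > Hana 1905 credits > Caleb 1870 credits > Eve 1415 credits > Chloe 985 credits > Jonah 935 credits.
Georgia has the top bid and wins; the price is the second-highest bid, 1905 credits.
Georgia's payoff = 1940 credits − 1905 credits = 35 credits. All other bidders lose, so their payoff is 0.

Caleb 0 credits, Chloe 0 credits, Georgia 35 credits, Hana 0 credits, Eve 0 credits, Jonah 0 credits.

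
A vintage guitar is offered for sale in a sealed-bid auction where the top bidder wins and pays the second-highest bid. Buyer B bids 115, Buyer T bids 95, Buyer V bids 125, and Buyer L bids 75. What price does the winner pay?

115

Ordered from highest: Buyer V 125 > Buyer B 115 > Buyer T 95 > Buyer L 75.
Buyer V is the highest bidder, so Buyer V wins.
Under the second-price rule, the price is the second-highest bid: 115.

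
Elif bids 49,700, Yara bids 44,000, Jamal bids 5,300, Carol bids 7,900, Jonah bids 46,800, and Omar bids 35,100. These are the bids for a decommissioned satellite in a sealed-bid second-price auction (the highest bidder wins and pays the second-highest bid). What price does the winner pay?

The winner pays 46,800.

Ranking the bids: Elif 49,700 > Jonah 46,800 > Yara 44,000 > Omar 35,100 > Carol 7,900 > Jamal 5,300.
Elif is the highest bidder, so Elif wins.
Under the second-price rule, the price is the second-highest bid: 46,800.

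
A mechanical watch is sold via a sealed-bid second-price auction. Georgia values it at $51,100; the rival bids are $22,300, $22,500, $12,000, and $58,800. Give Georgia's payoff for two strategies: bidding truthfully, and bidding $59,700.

Truthful: $0; alternative: -$7,700.

The highest competing bid is $58,800.
Bidding truthfully at $51,100: the top bid is $58,800 (a rival), so Georgia loses. Payoff = $0.
Bidding $59,700: Georgia has the top bid, wins, and pays the second-highest bid $58,800. Payoff = $51,100 − $58,800 = -$7,700.
This is the dominant-strategy logic: truthful bidding weakly beats any alternative.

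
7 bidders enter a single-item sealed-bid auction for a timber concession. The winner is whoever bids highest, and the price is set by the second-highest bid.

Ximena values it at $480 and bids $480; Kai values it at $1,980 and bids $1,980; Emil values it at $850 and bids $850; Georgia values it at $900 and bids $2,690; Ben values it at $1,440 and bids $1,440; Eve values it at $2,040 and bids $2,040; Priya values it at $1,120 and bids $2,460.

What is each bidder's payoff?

Payoffs: Ximena $0, Kai $0, Emil $0, Georgia -$1,560, Ben $0, Eve $0, Priya $0.

Bids in descending order: Georgia $2,690 > Priya $2,460 > Eve $2,040 > Kai $1,980 > Ben $1,440 > Emil $850 > Ximena $480.
Georgia has the top bid and wins; the price is the second-highest bid, $2,460.
Georgia's payoff = $900 − $2,460 = -$1,560. All other bidders lose, so their payoff is 0.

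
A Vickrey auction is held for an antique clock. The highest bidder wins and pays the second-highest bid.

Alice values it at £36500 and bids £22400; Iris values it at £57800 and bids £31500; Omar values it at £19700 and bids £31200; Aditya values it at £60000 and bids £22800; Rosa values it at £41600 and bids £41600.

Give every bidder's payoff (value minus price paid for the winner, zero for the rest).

Payoffs: Alice £0, Iris £0, Omar £0, Aditya £0, Rosa £10100.

Bids in descending order: Rosa £41600, then Iris £31500, then Omar £31200, then Aditya £22800, then Alice £22400.
Rosa has the top bid and wins; the price is the second-highest bid, £31500.
Rosa's payoff = £41600 − £31500 = £10100. All other bidders lose, so their payoff is 0.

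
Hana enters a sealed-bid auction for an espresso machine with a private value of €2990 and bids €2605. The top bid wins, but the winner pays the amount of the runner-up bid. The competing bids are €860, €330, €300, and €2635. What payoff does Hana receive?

Highest competing bid: €2635.
Hana's bid €2605 is not the highest, so Hana loses, pays nothing, and earns zero payoff.

€0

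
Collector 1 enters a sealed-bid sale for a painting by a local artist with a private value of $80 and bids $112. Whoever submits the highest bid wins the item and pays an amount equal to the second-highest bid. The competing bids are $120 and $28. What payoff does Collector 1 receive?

$0

Highest competing bid: $120.
Collector 1's bid $112 is not the highest, so Collector 1 loses, pays nothing, and earns zero payoff.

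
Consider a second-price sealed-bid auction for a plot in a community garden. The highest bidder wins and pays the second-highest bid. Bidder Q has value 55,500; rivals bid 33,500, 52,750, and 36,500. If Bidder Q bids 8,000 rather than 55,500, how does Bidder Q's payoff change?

Change in payoff: -2,750.

The highest competing bid is 52,750.
Bidding truthfully at 55,500: Bidder Q has the top bid, wins, and pays the second-highest bid 52,750. Payoff = 55,500 − 52,750 = 2,750.
Bidding 8,000: the top bid is 52,750 (a rival), so Bidder Q loses. Payoff = 0.
Change = 0 − 2,750 = -2,750.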